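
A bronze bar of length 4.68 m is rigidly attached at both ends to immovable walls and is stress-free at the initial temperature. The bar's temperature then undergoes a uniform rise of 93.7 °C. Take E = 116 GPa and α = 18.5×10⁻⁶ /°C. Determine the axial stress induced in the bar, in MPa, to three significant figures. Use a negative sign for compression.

-201 MPa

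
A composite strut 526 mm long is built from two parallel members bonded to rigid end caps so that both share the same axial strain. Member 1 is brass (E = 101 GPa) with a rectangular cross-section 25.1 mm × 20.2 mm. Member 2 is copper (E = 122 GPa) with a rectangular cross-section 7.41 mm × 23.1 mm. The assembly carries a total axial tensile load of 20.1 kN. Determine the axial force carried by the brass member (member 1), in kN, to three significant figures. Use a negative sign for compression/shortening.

A_1 = 507 mm².
A_2 = 171.2 mm².
Equal strain + equilibrium ⇒ each member carries load in proportion to AE: A₁E₁ = 51210000 N, A₂E₂ = 20880000 N, ΣAE = 72090000 N.
F₁ = P·A₁E₁/ΣAE = 20100·51210000/72090000 = 14280 N.

14.3 kN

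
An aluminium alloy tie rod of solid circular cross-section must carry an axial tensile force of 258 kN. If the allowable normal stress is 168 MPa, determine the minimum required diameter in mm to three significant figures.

Required area A ≥ P/σ_allow = 258000/168 = 1536 mm².
For a solid circular section, d ≥ √(4A/π) = 44.22 mm.

44.2 mm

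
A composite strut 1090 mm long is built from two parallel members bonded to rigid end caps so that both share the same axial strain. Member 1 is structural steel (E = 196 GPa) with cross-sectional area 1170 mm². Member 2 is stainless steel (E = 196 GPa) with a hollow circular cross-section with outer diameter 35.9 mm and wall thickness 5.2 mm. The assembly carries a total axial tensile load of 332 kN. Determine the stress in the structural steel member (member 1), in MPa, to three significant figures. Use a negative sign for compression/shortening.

A_2 = 501.5 mm².
Equal strain + equilibrium ⇒ each member carries load in proportion to AE: A₁E₁ = 229300000 N, A₂E₂ = 98300000 N, ΣAE = 327600000 N.
σ₁ = P·E₁/ΣAE = 332000·196000/327600000 = 198.6 MPa.

199 MPa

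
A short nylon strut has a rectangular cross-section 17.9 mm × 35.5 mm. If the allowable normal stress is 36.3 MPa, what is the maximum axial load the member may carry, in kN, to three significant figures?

23.1 kN

A = 635.4 mm².
P_max = σ_allow · A = 36.3 · 635.4 = 23070 N = 23.07 kN.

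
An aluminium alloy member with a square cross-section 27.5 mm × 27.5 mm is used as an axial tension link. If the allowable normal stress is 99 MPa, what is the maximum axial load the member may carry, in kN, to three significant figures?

A = 756.2 mm².
P_max = σ_allow · A = 99 · 756.2 = 74870 N = 74.87 kN.

74.9 kN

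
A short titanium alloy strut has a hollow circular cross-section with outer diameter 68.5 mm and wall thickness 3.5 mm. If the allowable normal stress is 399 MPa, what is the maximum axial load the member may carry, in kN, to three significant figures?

A = 714.7 mm².
P_max = σ_allow · A = 399 · 714.7 = 285200 N = 285.2 kN.

285 kN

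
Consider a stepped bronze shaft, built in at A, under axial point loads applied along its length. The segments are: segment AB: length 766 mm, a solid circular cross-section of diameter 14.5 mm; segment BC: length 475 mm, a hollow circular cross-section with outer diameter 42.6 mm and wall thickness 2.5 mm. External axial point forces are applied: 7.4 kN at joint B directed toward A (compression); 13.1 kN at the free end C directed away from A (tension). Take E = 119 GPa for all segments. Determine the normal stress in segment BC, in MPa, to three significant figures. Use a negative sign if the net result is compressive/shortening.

41.6 MPa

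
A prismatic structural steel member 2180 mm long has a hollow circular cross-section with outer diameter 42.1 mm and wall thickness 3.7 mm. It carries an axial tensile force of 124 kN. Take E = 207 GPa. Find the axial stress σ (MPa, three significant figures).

A = 446.4 mm².
σ = N/A = 124000/446.4 = 277.8 MPa.

278 MPa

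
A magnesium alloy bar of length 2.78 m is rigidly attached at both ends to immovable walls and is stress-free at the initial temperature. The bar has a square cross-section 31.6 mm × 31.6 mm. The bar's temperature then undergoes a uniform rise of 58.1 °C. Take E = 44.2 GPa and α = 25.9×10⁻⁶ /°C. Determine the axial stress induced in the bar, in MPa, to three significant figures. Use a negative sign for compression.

-66.5 MPa

Free thermal expansion αLΔT = 25.9e-6 · 2780 · 58.1 = 4.183 mm.
The walls impose strain ε = −(4.183)/2780 = -1.5048e-03; σ = Eε = 44200 · -1.5048e-03 = -66.51 MPa.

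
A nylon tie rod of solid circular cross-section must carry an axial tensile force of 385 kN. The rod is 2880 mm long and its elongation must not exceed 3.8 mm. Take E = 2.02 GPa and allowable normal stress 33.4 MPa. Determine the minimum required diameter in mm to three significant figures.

429 mm

Required area A ≥ P/σ_allow = 385000/33.4 = 11530 mm².
For a solid circular section, d ≥ √(4A/π) = 121.1 mm.
Elongation limit: A ≥ PL/(Eδ_allow) = 385000·2880/(2020·3.8) = 144500 mm² ⇒ d ≥ 428.9 mm.
The elongation limit governs.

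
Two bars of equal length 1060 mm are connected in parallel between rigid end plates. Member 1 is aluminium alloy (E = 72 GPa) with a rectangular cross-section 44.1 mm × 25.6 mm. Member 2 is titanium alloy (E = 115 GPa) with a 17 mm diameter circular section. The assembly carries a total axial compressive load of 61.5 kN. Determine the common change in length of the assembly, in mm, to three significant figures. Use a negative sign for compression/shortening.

-0.607 mm

A_1 = 1129 mm².
A_2 = 227 mm².
Equal strain + equilibrium ⇒ each member carries load in proportion to AE: A₁E₁ = 81290000 N, A₂E₂ = 26100000 N, ΣAE = 107400000 N.
δ = PL/ΣAE = -61500·1060/107400000 = -0.6071 mm.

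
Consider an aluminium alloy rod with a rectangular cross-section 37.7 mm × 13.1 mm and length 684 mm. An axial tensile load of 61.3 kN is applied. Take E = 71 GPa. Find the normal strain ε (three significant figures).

A = 493.9 mm².
σ = N/A = 124.1 MPa; ε = σ/E = 124.1/71000 = 1.748e-03.

0.00175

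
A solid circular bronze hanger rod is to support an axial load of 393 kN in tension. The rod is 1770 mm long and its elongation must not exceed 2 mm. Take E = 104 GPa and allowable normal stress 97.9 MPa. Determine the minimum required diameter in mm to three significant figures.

Required area A ≥ P/σ_allow = 393000/97.9 = 4014 mm².
For a solid circular section, d ≥ √(4A/π) = 71.49 mm.
Elongation limit: A ≥ PL/(Eδ_allow) = 393000·1770/(104000·2) = 3344 mm² ⇒ d ≥ 65.25 mm.
The stress limit governs.

71.5 mm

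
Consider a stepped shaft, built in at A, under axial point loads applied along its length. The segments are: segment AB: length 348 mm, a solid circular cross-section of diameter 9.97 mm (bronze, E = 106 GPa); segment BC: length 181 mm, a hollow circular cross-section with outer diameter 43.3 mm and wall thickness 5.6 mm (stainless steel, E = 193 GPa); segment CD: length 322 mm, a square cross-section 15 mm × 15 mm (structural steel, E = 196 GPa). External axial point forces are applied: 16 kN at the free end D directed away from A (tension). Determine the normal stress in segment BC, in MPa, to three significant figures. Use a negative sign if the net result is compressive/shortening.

Internal axial forces (sectioning from the free end, tension +): N_CD = 16 kN, N_BC = 16 kN, N_AB = 16 kN.
A_BC = 663.3 mm².
σ_BC = N_BC/A_BC = 16000/663.3 = 24.12 MPa.

24.1 MPa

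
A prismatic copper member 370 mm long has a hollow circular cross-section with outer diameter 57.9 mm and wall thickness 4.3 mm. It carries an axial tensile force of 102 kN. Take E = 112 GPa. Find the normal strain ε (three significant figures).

0.00126

A = 724.1 mm².
σ = N/A = 140.9 MPa; ε = σ/E = 140.9/112000 = 1.258e-03.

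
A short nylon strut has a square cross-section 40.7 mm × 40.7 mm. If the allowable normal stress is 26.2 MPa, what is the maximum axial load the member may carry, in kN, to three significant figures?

A = 1656 mm².
P_max = σ_allow · A = 26.2 · 1656 = 43400 N = 43.4 kN.

43.4 kN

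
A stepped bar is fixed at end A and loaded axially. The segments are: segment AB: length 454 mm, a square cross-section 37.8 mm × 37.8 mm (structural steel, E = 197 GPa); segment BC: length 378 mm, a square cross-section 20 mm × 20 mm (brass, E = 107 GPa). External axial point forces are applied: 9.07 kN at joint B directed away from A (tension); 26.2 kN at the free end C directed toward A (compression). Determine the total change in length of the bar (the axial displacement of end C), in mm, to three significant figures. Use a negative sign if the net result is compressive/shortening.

Internal axial forces (sectioning from the free end, tension +): N_BC = -26.2 kN, N_AB = -17.13 kN.
A_AB = 1429 mm².
A_BC = 400 mm².
δ_AB = -17130·454/(1429·197000) = -0.02763 mm
δ_BC = -26200·378/(400·107000) = -0.2314 mm
δ = Σδ_i = -0.259 mm.

-0.259 mm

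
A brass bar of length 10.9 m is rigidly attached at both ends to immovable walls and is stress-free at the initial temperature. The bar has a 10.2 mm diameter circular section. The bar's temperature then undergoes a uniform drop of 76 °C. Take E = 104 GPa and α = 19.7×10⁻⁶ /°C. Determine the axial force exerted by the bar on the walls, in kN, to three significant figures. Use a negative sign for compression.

Free thermal expansion αLΔT = 19.7e-6 · 10900 · -76 = -16.32 mm.
The walls impose strain ε = −(-16.32)/10900 = 1.4972e-03; σ = Eε = 104000 · 1.4972e-03 = 155.7 MPa.
Wall reaction R = σ·A = 155.7·81.71 = 12720 N = 12.72 kN.

12.7 kN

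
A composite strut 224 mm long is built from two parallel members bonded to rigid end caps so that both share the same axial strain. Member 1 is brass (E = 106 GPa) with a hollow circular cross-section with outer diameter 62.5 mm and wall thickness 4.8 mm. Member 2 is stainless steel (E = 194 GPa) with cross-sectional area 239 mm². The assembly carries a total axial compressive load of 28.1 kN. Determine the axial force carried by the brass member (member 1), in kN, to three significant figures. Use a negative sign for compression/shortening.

A_1 = 870.1 mm².
Equal strain + equilibrium ⇒ each member carries load in proportion to AE: A₁E₁ = 92230000 N, A₂E₂ = 46370000 N, ΣAE = 138600000 N.
F₁ = P·A₁E₁/ΣAE = -28100·92230000/138600000 = -18700 N.

-18.7 kN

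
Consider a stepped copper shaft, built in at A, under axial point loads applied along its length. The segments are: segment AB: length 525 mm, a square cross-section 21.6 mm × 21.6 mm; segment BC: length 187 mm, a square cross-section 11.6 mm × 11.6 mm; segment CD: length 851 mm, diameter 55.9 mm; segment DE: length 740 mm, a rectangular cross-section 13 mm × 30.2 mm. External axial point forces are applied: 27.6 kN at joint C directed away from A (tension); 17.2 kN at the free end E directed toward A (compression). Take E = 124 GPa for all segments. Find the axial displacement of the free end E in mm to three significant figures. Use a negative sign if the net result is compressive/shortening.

-0.0986 mm

Internal axial forces (sectioning from the free end, tension +): N_DE = -17.2 kN, N_CD = -17.2 kN, N_BC = 10.4 kN, N_AB = 10.4 kN.
A_AB = 466.6 mm².
A_BC = 134.6 mm².
A_CD = 2454 mm².
A_DE = 392.6 mm².
δ_AB = 10400·525/(466.6·124000) = 0.09438 mm
δ_BC = 10400·187/(134.6·124000) = 0.1166 mm
δ_CD = -17200·851/(2454·124000) = -0.0481 mm
δ_DE = -17200·740/(392.6·124000) = -0.2614 mm
δ = Σδ_i = -0.09861 mm.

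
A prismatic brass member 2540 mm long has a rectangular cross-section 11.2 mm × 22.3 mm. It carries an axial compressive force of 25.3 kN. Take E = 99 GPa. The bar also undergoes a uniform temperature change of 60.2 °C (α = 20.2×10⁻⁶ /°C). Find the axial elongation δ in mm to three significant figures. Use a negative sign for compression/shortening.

0.490 mm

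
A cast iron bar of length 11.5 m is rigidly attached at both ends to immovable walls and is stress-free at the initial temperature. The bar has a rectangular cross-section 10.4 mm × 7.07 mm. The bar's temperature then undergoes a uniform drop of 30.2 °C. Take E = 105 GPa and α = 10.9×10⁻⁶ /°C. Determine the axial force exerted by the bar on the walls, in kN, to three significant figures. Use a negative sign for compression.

Free thermal expansion αLΔT = 10.9e-6 · 11500 · -30.2 = -3.786 mm.
The walls impose strain ε = −(-3.786)/11500 = 3.2918e-04; σ = Eε = 105000 · 3.2918e-04 = 34.56 MPa.
Wall reaction R = σ·A = 34.56·73.53 = 2541 N = 2.541 kN.

2.54 kN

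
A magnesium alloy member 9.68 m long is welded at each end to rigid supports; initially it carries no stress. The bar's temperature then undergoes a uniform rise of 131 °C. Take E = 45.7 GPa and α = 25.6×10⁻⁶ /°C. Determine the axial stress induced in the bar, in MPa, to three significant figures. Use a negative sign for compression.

-153 MPa

Free thermal expansion αLΔT = 25.6e-6 · 9680 · 131 = 32.46 mm.
The walls impose strain ε = −(32.46)/9680 = -3.3536e-03; σ = Eε = 45700 · -3.3536e-03 = -153.3 MPa.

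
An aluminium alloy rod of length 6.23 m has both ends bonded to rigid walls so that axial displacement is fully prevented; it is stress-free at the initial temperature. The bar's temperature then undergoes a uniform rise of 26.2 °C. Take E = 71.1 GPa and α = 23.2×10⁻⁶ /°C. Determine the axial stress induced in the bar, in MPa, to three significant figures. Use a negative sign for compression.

-43.2 MPa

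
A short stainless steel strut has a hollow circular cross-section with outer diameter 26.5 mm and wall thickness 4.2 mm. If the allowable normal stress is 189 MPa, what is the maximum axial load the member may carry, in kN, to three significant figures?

A = 294.2 mm².
P_max = σ_allow · A = 189 · 294.2 = 55610 N = 55.61 kN.

55.6 kN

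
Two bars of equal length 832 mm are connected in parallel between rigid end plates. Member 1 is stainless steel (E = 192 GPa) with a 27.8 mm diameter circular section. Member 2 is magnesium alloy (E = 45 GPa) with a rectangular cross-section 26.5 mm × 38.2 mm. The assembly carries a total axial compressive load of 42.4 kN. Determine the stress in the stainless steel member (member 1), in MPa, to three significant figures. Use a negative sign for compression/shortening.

-50.2 MPa

A_1 = 607 mm².
A_2 = 1012 mm².
Equal strain + equilibrium ⇒ each member carries load in proportion to AE: A₁E₁ = 116500000 N, A₂E₂ = 45550000 N, ΣAE = 162100000 N.
σ₁ = P·E₁/ΣAE = -42400·192000/162100000 = -50.22 MPa.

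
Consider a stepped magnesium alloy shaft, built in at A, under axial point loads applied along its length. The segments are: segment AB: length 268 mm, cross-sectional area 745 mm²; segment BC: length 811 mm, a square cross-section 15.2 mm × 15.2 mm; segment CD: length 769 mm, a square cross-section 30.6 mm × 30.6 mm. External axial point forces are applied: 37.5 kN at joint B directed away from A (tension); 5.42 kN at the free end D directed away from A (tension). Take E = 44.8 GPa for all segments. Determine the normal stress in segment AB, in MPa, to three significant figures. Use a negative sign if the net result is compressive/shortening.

57.6 MPa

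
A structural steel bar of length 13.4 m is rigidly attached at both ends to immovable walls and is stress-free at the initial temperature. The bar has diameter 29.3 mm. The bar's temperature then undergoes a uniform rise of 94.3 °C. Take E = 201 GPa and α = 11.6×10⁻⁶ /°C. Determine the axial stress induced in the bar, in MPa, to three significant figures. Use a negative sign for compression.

-220 MPa

Free thermal expansion αLΔT = 11.6e-6 · 13400 · 94.3 = 14.66 mm.
The walls impose strain ε = −(14.66)/13400 = -1.0939e-03; σ = Eε = 201000 · -1.0939e-03 = -219.9 MPa.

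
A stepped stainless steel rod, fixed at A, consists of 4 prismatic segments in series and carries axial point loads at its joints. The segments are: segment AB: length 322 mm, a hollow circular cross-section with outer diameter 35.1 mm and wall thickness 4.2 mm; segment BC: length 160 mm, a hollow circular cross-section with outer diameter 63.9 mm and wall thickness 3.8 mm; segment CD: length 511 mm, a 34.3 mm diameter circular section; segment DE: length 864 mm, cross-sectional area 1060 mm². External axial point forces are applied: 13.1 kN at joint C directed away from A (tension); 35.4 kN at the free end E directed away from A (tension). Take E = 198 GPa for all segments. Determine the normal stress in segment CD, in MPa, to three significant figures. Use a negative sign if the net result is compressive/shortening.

38.3 MPa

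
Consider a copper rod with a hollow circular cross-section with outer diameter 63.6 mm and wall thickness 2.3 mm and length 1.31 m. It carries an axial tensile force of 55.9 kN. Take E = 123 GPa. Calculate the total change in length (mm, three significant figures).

1.34 mm

A = 442.9 mm².
δ_mech = NL/(AE) = 55900·1310/(442.9·123000) = 1.344 mm.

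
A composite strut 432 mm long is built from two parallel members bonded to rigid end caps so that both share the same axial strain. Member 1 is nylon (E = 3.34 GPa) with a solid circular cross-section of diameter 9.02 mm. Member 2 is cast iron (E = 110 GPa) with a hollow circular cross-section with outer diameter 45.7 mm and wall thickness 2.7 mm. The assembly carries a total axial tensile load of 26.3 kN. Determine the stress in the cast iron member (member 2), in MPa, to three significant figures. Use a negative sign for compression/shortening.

A_1 = 63.9 mm².
A_2 = 364.7 mm².
Equal strain + equilibrium ⇒ each member carries load in proportion to AE: A₁E₁ = 213400 N, A₂E₂ = 40120000 N, ΣAE = 40330000 N.
σ₂ = P·E₂/ΣAE = 26300·110000/40330000 = 71.72 MPa.

71.7 MPa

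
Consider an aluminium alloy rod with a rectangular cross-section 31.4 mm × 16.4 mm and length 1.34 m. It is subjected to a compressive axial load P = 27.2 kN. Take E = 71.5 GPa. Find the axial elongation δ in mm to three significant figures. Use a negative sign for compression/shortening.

-0.990 mm

A = 515 mm².
δ_mech = NL/(AE) = -27200·1340/(515·71500) = -0.9899 mm.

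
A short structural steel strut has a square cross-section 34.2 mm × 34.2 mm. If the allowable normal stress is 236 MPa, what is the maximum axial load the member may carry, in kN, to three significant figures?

A = 1170 mm².
P_max = σ_allow · A = 236 · 1170 = 276000 N = 276 kN.

276 kN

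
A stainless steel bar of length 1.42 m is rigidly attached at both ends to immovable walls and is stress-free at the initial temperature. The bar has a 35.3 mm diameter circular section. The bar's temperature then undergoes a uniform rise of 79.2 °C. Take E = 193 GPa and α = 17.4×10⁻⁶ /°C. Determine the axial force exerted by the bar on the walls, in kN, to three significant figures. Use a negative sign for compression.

Free thermal expansion αLΔT = 17.4e-6 · 1420 · 79.2 = 1.957 mm.
The walls impose strain ε = −(1.957)/1420 = -1.3781e-03; σ = Eε = 193000 · -1.3781e-03 = -266 MPa.
Wall reaction R = σ·A = -266·978.7 = -260300 N = -260.3 kN.

-260 kN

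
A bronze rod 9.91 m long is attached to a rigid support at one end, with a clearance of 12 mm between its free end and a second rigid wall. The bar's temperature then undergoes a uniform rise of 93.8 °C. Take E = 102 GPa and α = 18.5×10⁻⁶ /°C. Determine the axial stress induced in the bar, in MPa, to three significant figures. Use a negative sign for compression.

Free thermal expansion αLΔT = 18.5e-6 · 9910 · 93.8 = 17.2 mm.
The walls engage after the gap closes; constrained expansion = 17.2 − 12 = 5.197 mm.
The walls impose strain ε = −(5.197)/9910 = -5.2440e-04; σ = Eε = 102000 · -5.2440e-04 = -53.49 MPa.

-53.5 MPa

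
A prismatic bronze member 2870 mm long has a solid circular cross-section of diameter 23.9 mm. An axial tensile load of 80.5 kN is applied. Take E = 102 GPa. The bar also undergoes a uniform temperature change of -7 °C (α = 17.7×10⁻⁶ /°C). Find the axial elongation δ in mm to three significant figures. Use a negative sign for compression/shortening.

4.69 mm

A = 448.6 mm².
δ_mech = NL/(AE) = 80500·2870/(448.6·102000) = 5.049 mm.
δ_thermal = αLΔT = 17.7e-6·2870·-7 = -0.3556 mm.
δ = δ_mech + δ_thermal = 4.693 mm.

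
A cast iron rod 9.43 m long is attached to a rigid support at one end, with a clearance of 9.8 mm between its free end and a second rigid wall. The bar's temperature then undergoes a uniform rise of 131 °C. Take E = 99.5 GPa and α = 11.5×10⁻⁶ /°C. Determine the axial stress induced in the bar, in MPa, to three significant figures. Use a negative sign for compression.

-46.5 MPa

Free thermal expansion αLΔT = 11.5e-6 · 9430 · 131 = 14.21 mm.
The walls engage after the gap closes; constrained expansion = 14.21 − 9.8 = 4.406 mm.
The walls impose strain ε = −(4.406)/9430 = -4.6726e-04; σ = Eε = 99500 · -4.6726e-04 = -46.49 MPa.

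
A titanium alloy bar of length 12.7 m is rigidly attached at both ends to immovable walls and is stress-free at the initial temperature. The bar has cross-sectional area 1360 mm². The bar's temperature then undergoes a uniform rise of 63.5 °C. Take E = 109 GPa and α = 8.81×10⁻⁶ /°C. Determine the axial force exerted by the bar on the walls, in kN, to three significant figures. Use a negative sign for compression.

Free thermal expansion αLΔT = 8.81e-6 · 12700 · 63.5 = 7.105 mm.
The walls impose strain ε = −(7.105)/12700 = -5.5944e-04; σ = Eε = 109000 · -5.5944e-04 = -60.98 MPa.
Wall reaction R = σ·A = -60.98·1360 = -82930 N = -82.93 kN.

-82.9 kN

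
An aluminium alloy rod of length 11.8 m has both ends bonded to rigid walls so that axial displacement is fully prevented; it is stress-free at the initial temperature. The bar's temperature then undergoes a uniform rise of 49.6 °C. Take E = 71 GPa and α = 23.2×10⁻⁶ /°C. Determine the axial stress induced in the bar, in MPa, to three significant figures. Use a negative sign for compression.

Free thermal expansion αLΔT = 23.2e-6 · 11800 · 49.6 = 13.58 mm.
The walls impose strain ε = −(13.58)/11800 = -1.1507e-03; σ = Eε = 71000 · -1.1507e-03 = -81.7 MPa.

-81.7 MPa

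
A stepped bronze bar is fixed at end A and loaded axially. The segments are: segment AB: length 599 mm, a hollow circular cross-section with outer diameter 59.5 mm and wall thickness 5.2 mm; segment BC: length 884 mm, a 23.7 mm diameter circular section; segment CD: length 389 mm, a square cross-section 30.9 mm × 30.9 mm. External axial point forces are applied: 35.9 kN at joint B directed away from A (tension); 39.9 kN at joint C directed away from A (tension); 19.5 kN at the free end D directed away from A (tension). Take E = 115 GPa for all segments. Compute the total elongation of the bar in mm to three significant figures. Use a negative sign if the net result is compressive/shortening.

1.66 mm

Internal axial forces (sectioning from the free end, tension +): N_CD = 19.5 kN, N_BC = 59.4 kN, N_AB = 95.3 kN.
A_AB = 887.1 mm².
A_BC = 441.2 mm².
A_CD = 954.8 mm².
δ_AB = 95300·599/(887.1·115000) = 0.5596 mm
δ_BC = 59400·884/(441.2·115000) = 1.035 mm
δ_CD = 19500·389/(954.8·115000) = 0.06908 mm
δ = Σδ_i = 1.664 mm.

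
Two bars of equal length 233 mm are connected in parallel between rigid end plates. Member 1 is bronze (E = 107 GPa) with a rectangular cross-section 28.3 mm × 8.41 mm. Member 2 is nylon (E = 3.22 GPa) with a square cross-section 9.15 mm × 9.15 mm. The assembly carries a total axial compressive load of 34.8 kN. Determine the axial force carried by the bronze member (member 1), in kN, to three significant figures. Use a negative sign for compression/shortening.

-34.4 kN

A_1 = 238 mm².
A_2 = 83.72 mm².
Equal strain + equilibrium ⇒ each member carries load in proportion to AE: A₁E₁ = 25470000 N, A₂E₂ = 269600 N, ΣAE = 25740000 N.
F₁ = P·A₁E₁/ΣAE = -34800·25470000/25740000 = -34440 N.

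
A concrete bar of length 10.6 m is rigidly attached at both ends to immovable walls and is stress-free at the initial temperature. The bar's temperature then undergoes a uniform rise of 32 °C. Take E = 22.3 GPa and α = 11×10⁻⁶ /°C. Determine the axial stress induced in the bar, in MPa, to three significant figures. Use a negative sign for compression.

-7.85 MPa

Free thermal expansion αLΔT = 11e-6 · 10600 · 32 = 3.731 mm.
The walls impose strain ε = −(3.731)/10600 = -3.5200e-04; σ = Eε = 22300 · -3.5200e-04 = -7.85 MPa.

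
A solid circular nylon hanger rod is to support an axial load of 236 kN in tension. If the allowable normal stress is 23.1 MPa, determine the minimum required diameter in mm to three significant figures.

114 mm

Required area A ≥ P/σ_allow = 236000/23.1 = 10220 mm².
For a solid circular section, d ≥ √(4A/π) = 114.1 mm.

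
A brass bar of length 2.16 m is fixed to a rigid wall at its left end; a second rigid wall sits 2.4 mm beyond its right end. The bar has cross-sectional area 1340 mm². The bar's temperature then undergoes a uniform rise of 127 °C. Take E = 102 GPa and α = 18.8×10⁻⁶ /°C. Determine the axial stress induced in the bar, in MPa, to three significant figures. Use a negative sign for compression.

-130 MPa

Free thermal expansion αLΔT = 18.8e-6 · 2160 · 127 = 5.157 mm.
The walls engage after the gap closes; constrained expansion = 5.157 − 2.4 = 2.757 mm.
The walls impose strain ε = −(2.757)/2160 = -1.2765e-03; σ = Eε = 102000 · -1.2765e-03 = -130.2 MPa.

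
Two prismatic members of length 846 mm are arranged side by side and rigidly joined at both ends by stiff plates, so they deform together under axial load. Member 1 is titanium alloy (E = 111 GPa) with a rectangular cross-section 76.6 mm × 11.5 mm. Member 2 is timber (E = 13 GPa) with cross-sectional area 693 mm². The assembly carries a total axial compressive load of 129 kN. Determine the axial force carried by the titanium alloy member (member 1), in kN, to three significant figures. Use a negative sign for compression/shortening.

-118 kN

A_1 = 880.9 mm².
Equal strain + equilibrium ⇒ each member carries load in proportion to AE: A₁E₁ = 97780000 N, A₂E₂ = 9009000 N, ΣAE = 106800000 N.
F₁ = P·A₁E₁/ΣAE = -129000·97780000/106800000 = -118100 N.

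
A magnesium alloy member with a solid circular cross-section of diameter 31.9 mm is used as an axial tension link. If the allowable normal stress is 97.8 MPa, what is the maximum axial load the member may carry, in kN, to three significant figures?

78.2 kN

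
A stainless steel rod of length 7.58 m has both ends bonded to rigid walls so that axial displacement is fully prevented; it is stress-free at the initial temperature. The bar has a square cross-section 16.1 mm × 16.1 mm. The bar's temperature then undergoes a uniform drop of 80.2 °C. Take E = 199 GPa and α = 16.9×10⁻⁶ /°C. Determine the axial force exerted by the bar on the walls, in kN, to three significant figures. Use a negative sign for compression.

Free thermal expansion αLΔT = 16.9e-6 · 7580 · -80.2 = -10.27 mm.
The walls impose strain ε = −(-10.27)/7580 = 1.3554e-03; σ = Eε = 199000 · 1.3554e-03 = 269.7 MPa.
Wall reaction R = σ·A = 269.7·259.2 = 69910 N = 69.91 kN.

69.9 kN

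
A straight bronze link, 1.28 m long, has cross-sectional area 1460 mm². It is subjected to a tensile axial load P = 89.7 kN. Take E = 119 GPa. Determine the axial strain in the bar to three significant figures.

σ = N/A = 61.44 MPa; ε = σ/E = 61.44/119000 = 5.163e-04.

5.16e-04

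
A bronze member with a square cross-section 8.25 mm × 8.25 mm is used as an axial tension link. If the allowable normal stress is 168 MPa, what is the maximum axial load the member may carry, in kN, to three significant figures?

11.4 kN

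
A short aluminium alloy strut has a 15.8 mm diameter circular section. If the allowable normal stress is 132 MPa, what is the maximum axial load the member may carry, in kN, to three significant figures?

25.9 kN

A = 196.1 mm².
P_max = σ_allow · A = 132 · 196.1 = 25880 N = 25.88 kN.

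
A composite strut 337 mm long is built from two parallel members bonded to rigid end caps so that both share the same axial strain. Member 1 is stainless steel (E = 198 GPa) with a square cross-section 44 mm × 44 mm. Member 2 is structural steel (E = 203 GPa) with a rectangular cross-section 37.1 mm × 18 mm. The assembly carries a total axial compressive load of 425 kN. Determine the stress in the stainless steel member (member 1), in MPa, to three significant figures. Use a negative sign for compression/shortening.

A_1 = 1936 mm².
A_2 = 667.8 mm².
Equal strain + equilibrium ⇒ each member carries load in proportion to AE: A₁E₁ = 383300000 N, A₂E₂ = 135600000 N, ΣAE = 518900000 N.
σ₁ = P·E₁/ΣAE = -425000·198000/518900000 = -162.2 MPa.

-162 MPa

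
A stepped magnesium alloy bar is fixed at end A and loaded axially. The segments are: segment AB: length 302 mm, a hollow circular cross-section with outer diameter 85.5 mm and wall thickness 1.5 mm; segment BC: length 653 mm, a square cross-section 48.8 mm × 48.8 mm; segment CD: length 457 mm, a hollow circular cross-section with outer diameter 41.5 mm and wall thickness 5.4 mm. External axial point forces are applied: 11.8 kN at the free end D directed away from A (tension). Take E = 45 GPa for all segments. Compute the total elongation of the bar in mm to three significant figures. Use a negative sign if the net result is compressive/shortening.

0.468 mm

Internal axial forces (sectioning from the free end, tension +): N_CD = 11.8 kN, N_BC = 11.8 kN, N_AB = 11.8 kN.
A_AB = 395.8 mm².
A_BC = 2381 mm².
A_CD = 612.4 mm².
δ_AB = 11800·302/(395.8·45000) = 0.2001 mm
δ_BC = 11800·653/(2381·45000) = 0.0719 mm
δ_CD = 11800·457/(612.4·45000) = 0.1957 mm
δ = Σδ_i = 0.4676 mm.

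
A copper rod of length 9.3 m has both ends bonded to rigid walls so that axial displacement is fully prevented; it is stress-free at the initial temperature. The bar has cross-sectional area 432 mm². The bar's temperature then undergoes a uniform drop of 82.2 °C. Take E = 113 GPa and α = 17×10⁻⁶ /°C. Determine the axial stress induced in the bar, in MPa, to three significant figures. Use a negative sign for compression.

158 MPa

Free thermal expansion αLΔT = 17e-6 · 9300 · -82.2 = -13 mm.
The walls impose strain ε = −(-13)/9300 = 1.3974e-03; σ = Eε = 113000 · 1.3974e-03 = 157.9 MPa.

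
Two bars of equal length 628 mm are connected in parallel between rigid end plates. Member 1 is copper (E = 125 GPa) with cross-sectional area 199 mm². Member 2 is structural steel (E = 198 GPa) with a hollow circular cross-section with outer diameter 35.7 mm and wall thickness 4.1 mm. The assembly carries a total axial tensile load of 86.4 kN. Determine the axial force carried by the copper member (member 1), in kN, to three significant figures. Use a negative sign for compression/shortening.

20.4 kN

A_2 = 407 mm².
Equal strain + equilibrium ⇒ each member carries load in proportion to AE: A₁E₁ = 24880000 N, A₂E₂ = 80590000 N, ΣAE = 105500000 N.
F₁ = P·A₁E₁/ΣAE = 86400·24880000/105500000 = 20380 N.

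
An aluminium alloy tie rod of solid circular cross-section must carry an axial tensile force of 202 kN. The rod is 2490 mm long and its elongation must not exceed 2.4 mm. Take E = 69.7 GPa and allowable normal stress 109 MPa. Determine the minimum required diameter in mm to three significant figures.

61.9 mm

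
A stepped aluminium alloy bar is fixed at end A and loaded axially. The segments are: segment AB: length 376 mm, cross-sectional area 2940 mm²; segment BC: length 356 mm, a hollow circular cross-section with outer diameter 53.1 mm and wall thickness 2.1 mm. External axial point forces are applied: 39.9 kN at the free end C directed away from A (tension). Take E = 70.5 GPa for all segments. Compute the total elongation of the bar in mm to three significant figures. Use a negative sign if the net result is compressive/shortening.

0.671 mm

Internal axial forces (sectioning from the free end, tension +): N_BC = 39.9 kN, N_AB = 39.9 kN.
A_BC = 336.5 mm².
δ_AB = 39900·376/(2940·70500) = 0.07238 mm
δ_BC = 39900·356/(336.5·70500) = 0.5988 mm
δ = Σδ_i = 0.6712 mm.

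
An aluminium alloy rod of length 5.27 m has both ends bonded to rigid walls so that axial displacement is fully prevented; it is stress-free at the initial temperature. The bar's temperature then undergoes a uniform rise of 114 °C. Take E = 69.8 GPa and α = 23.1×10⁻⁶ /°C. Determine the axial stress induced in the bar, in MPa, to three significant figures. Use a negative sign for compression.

-184 MPa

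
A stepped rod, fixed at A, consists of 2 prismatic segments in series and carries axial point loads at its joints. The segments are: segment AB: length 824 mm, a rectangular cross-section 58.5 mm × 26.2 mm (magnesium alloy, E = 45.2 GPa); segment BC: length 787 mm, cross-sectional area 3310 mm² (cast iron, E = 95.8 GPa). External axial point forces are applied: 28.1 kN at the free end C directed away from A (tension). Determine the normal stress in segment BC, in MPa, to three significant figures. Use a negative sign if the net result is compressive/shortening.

8.49 MPa

Internal axial forces (sectioning from the free end, tension +): N_BC = 28.1 kN, N_AB = 28.1 kN.
σ_BC = N_BC/A_BC = 28100/3310 = 8.489 MPa.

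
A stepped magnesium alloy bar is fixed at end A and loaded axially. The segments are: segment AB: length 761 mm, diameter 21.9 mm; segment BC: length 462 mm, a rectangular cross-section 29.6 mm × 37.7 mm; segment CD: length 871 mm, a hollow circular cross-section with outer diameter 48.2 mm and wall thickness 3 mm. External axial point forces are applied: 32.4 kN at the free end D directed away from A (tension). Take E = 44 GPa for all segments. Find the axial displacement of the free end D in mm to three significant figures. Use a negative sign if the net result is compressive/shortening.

Internal axial forces (sectioning from the free end, tension +): N_CD = 32.4 kN, N_BC = 32.4 kN, N_AB = 32.4 kN.
A_AB = 376.7 mm².
A_BC = 1116 mm².
A_CD = 426 mm².
δ_AB = 32400·761/(376.7·44000) = 1.488 mm
δ_BC = 32400·462/(1116·44000) = 0.3049 mm
δ_CD = 32400·871/(426·44000) = 1.506 mm
δ = Σδ_i = 3.298 mm.

3.30 mm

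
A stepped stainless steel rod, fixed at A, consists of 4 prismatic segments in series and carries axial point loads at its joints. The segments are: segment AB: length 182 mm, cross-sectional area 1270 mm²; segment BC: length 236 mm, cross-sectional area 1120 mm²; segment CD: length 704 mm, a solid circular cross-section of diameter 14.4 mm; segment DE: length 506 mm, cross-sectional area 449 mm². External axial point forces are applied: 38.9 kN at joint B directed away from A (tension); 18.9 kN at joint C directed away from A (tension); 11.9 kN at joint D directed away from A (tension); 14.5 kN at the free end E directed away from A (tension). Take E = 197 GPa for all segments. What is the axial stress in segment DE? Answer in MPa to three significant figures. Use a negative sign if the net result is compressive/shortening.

32.3 MPa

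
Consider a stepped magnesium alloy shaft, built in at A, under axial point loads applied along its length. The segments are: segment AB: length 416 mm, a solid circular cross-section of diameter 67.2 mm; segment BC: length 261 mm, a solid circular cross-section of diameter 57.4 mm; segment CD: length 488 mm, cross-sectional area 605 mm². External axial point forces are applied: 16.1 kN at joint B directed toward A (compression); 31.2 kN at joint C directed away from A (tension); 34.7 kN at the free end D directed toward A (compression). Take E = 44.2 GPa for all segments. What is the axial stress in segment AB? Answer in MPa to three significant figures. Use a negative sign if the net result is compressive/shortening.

-5.53 MPa

Internal axial forces (sectioning from the free end, tension +): N_CD = -34.7 kN, N_BC = -3.5 kN, N_AB = -19.6 kN.
A_AB = 3547 mm².
σ_AB = N_AB/A_AB = -19600/3547 = -5.526 MPa.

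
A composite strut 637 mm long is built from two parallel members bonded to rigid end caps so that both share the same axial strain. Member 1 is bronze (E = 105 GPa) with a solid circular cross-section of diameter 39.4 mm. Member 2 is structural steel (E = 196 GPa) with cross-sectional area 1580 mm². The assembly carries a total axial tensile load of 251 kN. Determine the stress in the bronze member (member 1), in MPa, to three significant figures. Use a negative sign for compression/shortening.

60.2 MPa

A_1 = 1219 mm².
Equal strain + equilibrium ⇒ each member carries load in proportion to AE: A₁E₁ = 128000000 N, A₂E₂ = 309700000 N, ΣAE = 437700000 N.
σ₁ = P·E₁/ΣAE = 251000·105000/437700000 = 60.21 MPa.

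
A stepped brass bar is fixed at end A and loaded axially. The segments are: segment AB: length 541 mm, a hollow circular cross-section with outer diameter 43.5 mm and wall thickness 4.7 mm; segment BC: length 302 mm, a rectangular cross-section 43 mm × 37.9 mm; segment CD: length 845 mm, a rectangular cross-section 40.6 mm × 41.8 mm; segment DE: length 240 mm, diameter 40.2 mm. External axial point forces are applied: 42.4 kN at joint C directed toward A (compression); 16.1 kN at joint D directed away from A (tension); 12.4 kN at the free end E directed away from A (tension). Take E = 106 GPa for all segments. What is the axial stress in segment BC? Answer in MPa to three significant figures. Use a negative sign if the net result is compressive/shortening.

Internal axial forces (sectioning from the free end, tension +): N_DE = 12.4 kN, N_CD = 28.5 kN, N_BC = -13.9 kN, N_AB = -13.9 kN.
A_BC = 1630 mm².
σ_BC = N_BC/A_BC = -13900/1630 = -8.529 MPa.

-8.53 MPa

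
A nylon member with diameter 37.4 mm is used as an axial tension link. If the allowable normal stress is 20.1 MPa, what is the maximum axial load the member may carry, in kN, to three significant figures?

A = 1099 mm².
P_max = σ_allow · A = 20.1 · 1099 = 22080 N = 22.08 kN.

22.1 kN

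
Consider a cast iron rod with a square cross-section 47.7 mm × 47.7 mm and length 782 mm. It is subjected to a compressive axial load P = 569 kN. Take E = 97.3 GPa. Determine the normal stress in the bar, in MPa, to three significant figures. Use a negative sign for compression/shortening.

-250 MPa

A = 2275 mm².
σ = N/A = -569000/2275 = -250.1 MPa.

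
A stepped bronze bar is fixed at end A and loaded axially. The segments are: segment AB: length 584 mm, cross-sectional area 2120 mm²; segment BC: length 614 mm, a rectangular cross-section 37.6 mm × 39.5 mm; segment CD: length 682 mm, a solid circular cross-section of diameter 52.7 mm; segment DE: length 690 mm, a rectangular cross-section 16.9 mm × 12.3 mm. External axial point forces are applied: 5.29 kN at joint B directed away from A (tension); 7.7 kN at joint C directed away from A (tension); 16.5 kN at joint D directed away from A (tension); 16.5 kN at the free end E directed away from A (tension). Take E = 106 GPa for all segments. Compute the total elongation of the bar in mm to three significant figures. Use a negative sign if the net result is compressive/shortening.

0.892 mm

Internal axial forces (sectioning from the free end, tension +): N_DE = 16.5 kN, N_CD = 33 kN, N_BC = 40.7 kN, N_AB = 45.99 kN.
A_BC = 1485 mm².
A_CD = 2181 mm².
A_DE = 207.9 mm².
δ_AB = 45990·584/(2120·106000) = 0.1195 mm
δ_BC = 40700·614/(1485·106000) = 0.1587 mm
δ_CD = 33000·682/(2181·106000) = 0.09734 mm
δ_DE = 16500·690/(207.9·106000) = 0.5167 mm
δ = Σδ_i = 0.8923 mm.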